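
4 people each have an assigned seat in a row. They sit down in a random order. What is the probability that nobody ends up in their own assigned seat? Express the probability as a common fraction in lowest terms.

There are 4! = 24 seatings.
By inclusion-exclusion, seatings with no fixed points: C(4,0)·4! − C(4,1)·3! + C(4,2)·2! − C(4,3)·1! + C(4,4)·0! = 9.
Probability = 9/24 = 3/8.

3/8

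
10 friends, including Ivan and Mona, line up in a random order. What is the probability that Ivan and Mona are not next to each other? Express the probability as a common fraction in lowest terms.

There are 10! = 3628800 arrangements.
Arrangements with Ivan and Mona adjacent: 2·9! = 725760.
So not adjacent: 3628800 − 725760 = 2903040, probability 2903040/3628800 = 4/5.

4/5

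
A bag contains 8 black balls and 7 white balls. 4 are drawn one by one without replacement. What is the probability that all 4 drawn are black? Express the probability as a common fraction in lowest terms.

Multiply the conditional probabilities at each draw: 8/15 · 7/14 · 6/13 · 5/12 = 1680/32760 = 2/39.

2/39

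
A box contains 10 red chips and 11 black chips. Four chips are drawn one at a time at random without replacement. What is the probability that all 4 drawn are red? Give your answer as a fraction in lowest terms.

Multiply the conditional probabilities at each draw: 10/21 · 9/20 · 8/19 · 7/18 = 5040/143640 = 2/57.

2/57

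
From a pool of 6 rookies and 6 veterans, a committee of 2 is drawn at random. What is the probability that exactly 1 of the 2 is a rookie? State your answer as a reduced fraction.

The sample space is all 2-subsets of the 12: C(12,2) = 66.
Selections with exactly 1 rookie: choose 1 of the 6 rookies and 1 of the 6 veterans, C(6,1)·C(6,1) = 6·6 = 36.
Probability = 36/66 = 6/11.

6/11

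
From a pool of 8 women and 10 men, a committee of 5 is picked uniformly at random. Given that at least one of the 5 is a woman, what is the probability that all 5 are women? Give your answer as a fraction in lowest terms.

Work in counts. Selections with at least one woman: C(18,5) − C(10,5) = 8568 − 252 = 8316.
Of those, selections where all 5 are women: C(8,5) = 56.
Conditional probability = 56/8316 = 2/297.

2/297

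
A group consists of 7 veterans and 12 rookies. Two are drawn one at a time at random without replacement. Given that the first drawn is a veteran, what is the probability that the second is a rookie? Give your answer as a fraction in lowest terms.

After removing one veteran, 18 remain: 6 veterans and 12 rookies.
So the probability the next is a rookie is 12/18 = 2/3.

2/3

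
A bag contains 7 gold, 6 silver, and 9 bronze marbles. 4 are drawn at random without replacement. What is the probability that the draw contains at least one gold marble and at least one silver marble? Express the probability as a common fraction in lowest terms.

There are C(22,4) = 7315 possible draws.
By inclusion-exclusion on the complements, draws missing all gold or all silver: C(15,4) + C(16,4) − C(9,4) = 1365 + 1820 − 126 = 3059.
So draws with at least one of each: 7315 − 3059 = 4256, probability 4256/7315 = 32/55.

32/55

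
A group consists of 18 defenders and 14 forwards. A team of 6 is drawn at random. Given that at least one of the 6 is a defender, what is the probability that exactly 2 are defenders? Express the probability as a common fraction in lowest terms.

7293/43009

Work in counts. Selections with at least one defender: C(32,6) − C(14,6) = 906192 − 3003 = 903189.
Of those, selections where exactly 2 are defenders: C(18,2)·C(14,4) = 153·1001 = 153153.
Conditional probability = 153153/903189 = 7293/43009.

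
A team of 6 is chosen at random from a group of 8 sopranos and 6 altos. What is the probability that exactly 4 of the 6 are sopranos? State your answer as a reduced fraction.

Total number of selections: C(14,6) = 3003.
Selections with exactly 4 sopranos: choose 4 of the 8 sopranos and 2 of the 6 altos, C(8,4)·C(6,2) = 70·15 = 1050.
Probability = 1050/3003 = 50/143.

50/143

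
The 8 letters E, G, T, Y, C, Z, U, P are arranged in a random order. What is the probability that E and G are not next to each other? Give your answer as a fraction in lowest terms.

3/4

There are 8! = 40320 arrangements.
Arrangements with E and G adjacent: 2·7! = 10080.
So not adjacent: 40320 − 10080 = 30240, probability 30240/40320 = 3/4.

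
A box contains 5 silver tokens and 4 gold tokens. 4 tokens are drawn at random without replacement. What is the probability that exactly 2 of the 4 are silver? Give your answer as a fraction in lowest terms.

The sample space is all 4-subsets of the 9: C(9,4) = 126.
Selections with exactly 2 silver: choose 2 of the 5 silver and 2 of the 4 gold, C(5,2)·C(4,2) = 10·6 = 60.
Probability = 60/126 = 10/21.

10/21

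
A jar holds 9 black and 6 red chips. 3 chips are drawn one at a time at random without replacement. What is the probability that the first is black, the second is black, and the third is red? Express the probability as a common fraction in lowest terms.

72/455

Multiply the conditional probabilities at each draw: 9/15 · 8/14 · 6/13 = 432/2730 = 72/455.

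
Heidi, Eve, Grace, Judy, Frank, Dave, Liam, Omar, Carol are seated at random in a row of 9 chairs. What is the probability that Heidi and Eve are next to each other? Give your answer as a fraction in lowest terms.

2/9

There are 9! = 362880 arrangements.
Treat Heidi and Eve as a block: 8! arrangements of the blocks × 2 orders within the block = 2·40320 = 80640.
Probability = 80640/362880 = 2/9.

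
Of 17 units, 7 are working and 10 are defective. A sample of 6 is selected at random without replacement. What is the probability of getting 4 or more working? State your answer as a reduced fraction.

32/221

Total selections: C(17,6) = 12376.
Favorable selections (4 or more working): C(7,4)·C(10,2) + C(7,5)·C(10,1) + C(7,6)·C(10,0) = 1575 + 210 + 7 = 1792.
Probability = 1792/12376 = 32/221.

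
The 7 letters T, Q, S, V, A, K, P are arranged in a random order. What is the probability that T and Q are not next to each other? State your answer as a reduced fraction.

There are 7! = 5040 arrangements.
Arrangements with T and Q adjacent: 2·6! = 1440.
So not adjacent: 5040 − 1440 = 3600, probability 3600/5040 = 5/7.

5/7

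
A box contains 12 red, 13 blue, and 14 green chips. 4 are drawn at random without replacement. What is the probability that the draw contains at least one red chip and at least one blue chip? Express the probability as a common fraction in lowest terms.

3904/6327

There are C(39,4) = 82251 possible draws.
By inclusion-exclusion on the complements, draws missing all red or all blue: C(27,4) + C(26,4) − C(14,4) = 17550 + 14950 − 1001 = 31499.
So draws with at least one of each: 82251 − 31499 = 50752, probability 50752/82251 = 3904/6327.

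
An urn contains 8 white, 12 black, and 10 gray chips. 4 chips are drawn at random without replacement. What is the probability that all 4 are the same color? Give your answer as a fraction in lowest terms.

155/5481

There are C(30,4) = 27405 ways to draw 4 chips.
All same color: C(8,4) + C(12,4) + C(10,4) = 70 + 495 + 210 = 775.
Probability = 775/27405 = 155/5481.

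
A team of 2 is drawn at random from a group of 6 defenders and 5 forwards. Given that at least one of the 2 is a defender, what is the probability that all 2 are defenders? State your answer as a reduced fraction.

1/3

Work in counts. Selections with at least one defender: C(11,2) − C(5,2) = 55 − 10 = 45.
Of those, selections where all 2 are defenders: C(6,2) = 15.
Conditional probability = 15/45 = 1/3.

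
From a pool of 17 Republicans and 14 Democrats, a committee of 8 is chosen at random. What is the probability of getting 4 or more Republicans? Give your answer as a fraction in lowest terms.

Total selections: C(31,8) = 7888725.
Count the complement (fewer than 4 Republicans): C(17,0)·C(14,8) + C(17,1)·C(14,7) + C(17,2)·C(14,6) + C(17,3)·C(14,5) = 3003 + 58344 + 408408 + 1361360 = 1831115.
Probability = 1 − 1831115/7888725 = 6057610/7888725 = 93194/121365.

93194/121365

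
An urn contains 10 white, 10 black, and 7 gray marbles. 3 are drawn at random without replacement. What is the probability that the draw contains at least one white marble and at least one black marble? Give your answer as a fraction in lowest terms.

There are C(27,3) = 2925 possible draws.
By inclusion-exclusion on the complements, draws missing all white or all black: C(17,3) + C(17,3) − C(7,3) = 680 + 680 − 35 = 1325.
So draws with at least one of each: 2925 − 1325 = 1600, probability 1600/2925 = 64/117.

64/117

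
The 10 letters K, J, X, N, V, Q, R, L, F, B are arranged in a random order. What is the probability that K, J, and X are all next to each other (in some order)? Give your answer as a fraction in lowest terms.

1/15

There are 10! = 3628800 arrangements.
Treat the three as one block: 8! placements × 3! orders within the block = 40320·6 = 241920.
Probability = 241920/3628800 = 1/15.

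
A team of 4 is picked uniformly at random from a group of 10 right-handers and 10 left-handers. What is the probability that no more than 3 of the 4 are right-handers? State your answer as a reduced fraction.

Total selections: C(20,4) = 4845.
The complement is exactly 4 right-handers: C(10,4)·C(10,0) = 210.
Probability = 1 − 210/4845 = 4635/4845 = 309/323.

309/323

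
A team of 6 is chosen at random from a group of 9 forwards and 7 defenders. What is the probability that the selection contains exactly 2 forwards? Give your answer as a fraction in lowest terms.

45/286

There are C(16,6) = 8008 ways to choose 6 from 16.
Selections with exactly 2 forwards: choose 2 of the 9 forwards and 4 of the 7 defenders, C(9,2)·C(7,4) = 36·35 = 1260.
Probability = 1260/8008 = 45/286.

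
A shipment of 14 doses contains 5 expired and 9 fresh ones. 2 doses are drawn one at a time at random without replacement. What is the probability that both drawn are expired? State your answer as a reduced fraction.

Multiply the conditional probabilities at each draw: 5/14 · 4/13 = 20/182 = 10/91.

10/91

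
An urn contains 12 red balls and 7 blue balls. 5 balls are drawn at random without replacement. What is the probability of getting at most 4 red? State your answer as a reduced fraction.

Total selections: C(19,5) = 11628.
The complement is exactly 5 red: C(12,5)·C(7,0) = 792.
Probability = 1 − 792/11628 = 10836/11628 = 301/323.

301/323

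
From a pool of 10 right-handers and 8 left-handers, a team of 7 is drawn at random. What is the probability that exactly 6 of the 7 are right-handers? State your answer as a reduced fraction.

Total number of selections: C(18,7) = 31824.
Selections with exactly 6 right-handers: choose 6 of the 10 right-handers and 1 of the 8 left-handers, C(10,6)·C(8,1) = 210·8 = 1680.
Probability = 1680/31824 = 35/663.

35/663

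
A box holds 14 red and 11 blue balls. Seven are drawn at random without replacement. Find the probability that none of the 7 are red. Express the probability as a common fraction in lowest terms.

3/4370

There are C(25,7) = 480700 possible selections.
Selections with no red (all blue): C(11,7) = 330.
Probability = 330/480700 = 3/4370.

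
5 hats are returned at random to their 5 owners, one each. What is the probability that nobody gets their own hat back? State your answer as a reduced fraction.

11/30

There are 5! = 120 assignments.
By inclusion-exclusion, assignments with no fixed points: C(5,0)·5! − C(5,1)·4! + C(5,2)·3! − C(5,3)·2! + C(5,4)·1! − C(5,5)·0! = 44.
Probability = 44/120 = 11/30.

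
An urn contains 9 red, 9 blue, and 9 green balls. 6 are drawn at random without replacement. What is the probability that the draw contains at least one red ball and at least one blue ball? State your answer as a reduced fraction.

14387/16445

There are C(27,6) = 296010 possible draws.
By inclusion-exclusion on the complements, draws missing all red or all blue: C(18,6) + C(18,6) − C(9,6) = 18564 + 18564 − 84 = 37044.
So draws with at least one of each: 296010 − 37044 = 258966, probability 258966/296010 = 14387/16445.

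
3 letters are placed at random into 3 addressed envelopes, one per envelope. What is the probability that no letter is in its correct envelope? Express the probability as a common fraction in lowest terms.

There are 3! = 6 assignments.
By inclusion-exclusion, assignments with no fixed points: C(3,0)·3! − C(3,1)·2! + C(3,2)·1! − C(3,3)·0! = 2.
Probability = 2/6 = 1/3.

1/3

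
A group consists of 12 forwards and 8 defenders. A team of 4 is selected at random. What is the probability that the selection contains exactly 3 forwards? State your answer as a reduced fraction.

352/969

There are C(20,4) = 4845 ways to choose 4 from 20.
Selections with exactly 3 forwards: choose 3 of the 12 forwards and 1 of the 8 defenders, C(12,3)·C(8,1) = 220·8 = 1760.
Probability = 1760/4845 = 352/969.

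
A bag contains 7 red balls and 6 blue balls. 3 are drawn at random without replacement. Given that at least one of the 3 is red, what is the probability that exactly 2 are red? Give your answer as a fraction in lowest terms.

Work in counts. Selections with at least one red: C(13,3) − C(6,3) = 286 − 20 = 266.
Of those, selections where exactly 2 are red: C(7,2)·C(6,1) = 21·6 = 126.
Conditional probability = 126/266 = 9/19.

9/19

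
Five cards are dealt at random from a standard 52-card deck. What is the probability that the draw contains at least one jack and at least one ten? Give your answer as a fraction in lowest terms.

There are C(52,5) = 2598960 possible draws.
By inclusion-exclusion on the complements, draws missing all jacks or all tens: C(48,5) + C(48,5) − C(44,5) = 1712304 + 1712304 − 1086008 = 2338600.
So draws with at least one of each: 2598960 − 2338600 = 260360, probability 260360/2598960 = 6509/64974.

6509/64974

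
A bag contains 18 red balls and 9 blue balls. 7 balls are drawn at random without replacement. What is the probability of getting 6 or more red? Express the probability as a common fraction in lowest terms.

170/759

There are C(27,7) = 888030 ways to choose the 7.
Favorable selections (6 or more red): C(18,6)·C(9,1) + C(18,7)·C(9,0) = 167076 + 31824 = 198900.
Probability = 198900/888030 = 170/759.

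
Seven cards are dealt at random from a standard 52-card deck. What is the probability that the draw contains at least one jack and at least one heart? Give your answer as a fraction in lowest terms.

There are C(52,7) = 133784560 possible draws.
By inclusion-exclusion on the complements, draws missing all jacks or all hearts: C(48,7) + C(39,7) − C(36,7) = 73629072 + 15380937 − 8347680 = 80662329.
So draws with at least one of each: 133784560 − 80662329 = 53122231, probability 53122231/133784560.

53122231/133784560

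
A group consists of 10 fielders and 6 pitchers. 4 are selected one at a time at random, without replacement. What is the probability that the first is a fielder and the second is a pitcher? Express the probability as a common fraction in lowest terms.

Multiply the conditional probabilities at each draw: 10/16 · 6/15 = 60/240 = 1/4.

1/4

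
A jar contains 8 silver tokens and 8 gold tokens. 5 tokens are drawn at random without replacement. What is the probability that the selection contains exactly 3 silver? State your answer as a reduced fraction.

Total number of selections: C(16,5) = 4368.
Selections with exactly 3 silver: choose 3 of the 8 silver and 2 of the 8 gold, C(8,3)·C(8,2) = 56·28 = 1568.
Probability = 1568/4368 = 14/39.

14/39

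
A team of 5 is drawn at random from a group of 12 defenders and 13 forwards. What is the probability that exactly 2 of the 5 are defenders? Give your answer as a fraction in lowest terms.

There are C(25,5) = 53130 ways to choose 5 from 25.
Selections with exactly 2 defenders: choose 2 of the 12 defenders and 3 of the 13 forwards, C(12,2)·C(13,3) = 66·286 = 18876.
Probability = 18876/53130 = 286/805.

286/805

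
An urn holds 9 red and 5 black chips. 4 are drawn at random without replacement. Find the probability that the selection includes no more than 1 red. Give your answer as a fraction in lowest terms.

95/1001

There are C(14,4) = 1001 ways to choose the 4.
Favorable selections (no more than 1 red): C(9,0)·C(5,4) + C(9,1)·C(5,3) = 5 + 90 = 95.
Probability = 95/1001.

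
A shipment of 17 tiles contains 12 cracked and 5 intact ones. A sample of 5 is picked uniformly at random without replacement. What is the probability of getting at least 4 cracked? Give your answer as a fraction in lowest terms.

Total selections: C(17,5) = 6188.
Favorable selections (at least 4 cracked): C(12,4)·C(5,1) + C(12,5)·C(5,0) = 2475 + 792 = 3267.
Probability = 3267/6188.

3267/6188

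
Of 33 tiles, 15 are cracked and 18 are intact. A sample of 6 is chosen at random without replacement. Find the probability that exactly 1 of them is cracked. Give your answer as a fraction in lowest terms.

There are C(33,6) = 1107568 ways to choose 6 from 33.
Selections with exactly 1 cracked: choose 1 of the 15 cracked and 5 of the 18 intact, C(15,1)·C(18,5) = 15·8568 = 128520.
Probability = 128520/1107568 = 2295/19778.

2295/19778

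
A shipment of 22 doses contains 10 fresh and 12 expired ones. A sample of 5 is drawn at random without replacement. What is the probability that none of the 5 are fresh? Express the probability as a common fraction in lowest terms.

There are C(22,5) = 26334 possible selections.
Selections with no fresh (all expired): C(12,5) = 792.
Probability = 792/26334 = 4/133.

4/133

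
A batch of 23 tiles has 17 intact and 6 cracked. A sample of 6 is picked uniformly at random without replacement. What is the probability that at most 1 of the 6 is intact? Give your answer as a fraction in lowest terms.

There are C(23,6) = 100947 ways to choose the 6.
Favorable selections (at most 1 intact): C(17,0)·C(6,6) + C(17,1)·C(6,5) = 1 + 102 = 103.
Probability = 103/100947.

103/100947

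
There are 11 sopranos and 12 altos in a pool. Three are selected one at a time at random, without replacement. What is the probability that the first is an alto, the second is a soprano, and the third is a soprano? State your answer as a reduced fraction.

20/161

Multiply the conditional probabilities at each draw: 12/23 · 11/22 · 10/21 = 1320/10626 = 20/161.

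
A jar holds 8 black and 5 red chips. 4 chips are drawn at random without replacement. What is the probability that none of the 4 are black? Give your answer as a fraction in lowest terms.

There are C(13,4) = 715 possible selections.
Selections with no black (all red): C(5,4) = 5.
Probability = 5/715 = 1/143.

1/143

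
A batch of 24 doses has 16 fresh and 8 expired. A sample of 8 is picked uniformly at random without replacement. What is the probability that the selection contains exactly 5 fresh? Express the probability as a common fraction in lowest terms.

The sample space is all 8-subsets of the 24: C(24,8) = 735471.
Selections with exactly 5 fresh: choose 5 of the 16 fresh and 3 of the 8 expired, C(16,5)·C(8,3) = 4368·56 = 244608.
Probability = 244608/735471 = 81536/245157.

81536/245157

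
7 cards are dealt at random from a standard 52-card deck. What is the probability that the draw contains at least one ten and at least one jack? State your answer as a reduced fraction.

There are C(52,7) = 133784560 possible draws.
By inclusion-exclusion on the complements, draws missing all tens or all jacks: C(48,7) + C(48,7) − C(44,7) = 73629072 + 73629072 − 38320568 = 108937576.
So draws with at least one of each: 133784560 − 108937576 = 24846984, probability 24846984/133784560 = 3105873/16723070.

3105873/16723070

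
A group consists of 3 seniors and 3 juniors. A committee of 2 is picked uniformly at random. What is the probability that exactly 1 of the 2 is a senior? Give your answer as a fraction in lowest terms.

3/5

Total number of selections: C(6,2) = 15.
Selections with exactly 1 senior: choose 1 of the 3 seniors and 1 of the 3 juniors, C(3,1)·C(3,1) = 3·3 = 9.
Probability = 9/15 = 3/5.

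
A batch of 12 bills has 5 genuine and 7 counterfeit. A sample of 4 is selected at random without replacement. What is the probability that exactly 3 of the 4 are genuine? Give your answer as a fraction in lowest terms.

14/99

The sample space is all 4-subsets of the 12: C(12,4) = 495.
Selections with exactly 3 genuine: choose 3 of the 5 genuine and 1 of the 7 counterfeit, C(5,3)·C(7,1) = 10·7 = 70.
Probability = 70/495 = 14/99.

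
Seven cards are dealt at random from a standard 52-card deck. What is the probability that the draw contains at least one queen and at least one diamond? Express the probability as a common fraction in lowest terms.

53122231/133784560

There are C(52,7) = 133784560 possible draws.
By inclusion-exclusion on the complements, draws missing all queens or all diamonds: C(48,7) + C(39,7) − C(36,7) = 73629072 + 15380937 − 8347680 = 80662329.
So draws with at least one of each: 133784560 − 80662329 = 53122231, probability 53122231/133784560.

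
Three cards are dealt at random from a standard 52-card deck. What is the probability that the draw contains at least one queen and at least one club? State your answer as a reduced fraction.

33/260

There are C(52,3) = 22100 possible draws.
By inclusion-exclusion on the complements, draws missing all queens or all clubs: C(48,3) + C(39,3) − C(36,3) = 17296 + 9139 − 7140 = 19295.
So draws with at least one of each: 22100 − 19295 = 2805, probability 2805/22100 = 33/260.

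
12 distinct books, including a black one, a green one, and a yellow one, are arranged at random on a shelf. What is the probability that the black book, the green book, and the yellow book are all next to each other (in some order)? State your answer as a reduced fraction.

There are 12! = 479001600 arrangements.
Treat the three as one block: 10! placements × 3! orders within the block = 3628800·6 = 21772800.
Probability = 21772800/479001600 = 1/22.

1/22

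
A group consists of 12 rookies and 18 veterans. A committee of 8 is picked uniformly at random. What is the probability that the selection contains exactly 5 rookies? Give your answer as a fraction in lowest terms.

23936/216775

There are C(30,8) = 5852925 ways to choose 8 from 30.
Selections with exactly 5 rookies: choose 5 of the 12 rookies and 3 of the 18 veterans, C(12,5)·C(18,3) = 792·816 = 646272.
Probability = 646272/5852925 = 23936/216775.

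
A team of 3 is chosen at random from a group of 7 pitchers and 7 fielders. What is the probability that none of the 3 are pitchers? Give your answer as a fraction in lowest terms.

5/52

There are C(14,3) = 364 possible selections.
Selections with no pitchers (all fielders): C(7,3) = 35.
Probability = 35/364 = 5/52.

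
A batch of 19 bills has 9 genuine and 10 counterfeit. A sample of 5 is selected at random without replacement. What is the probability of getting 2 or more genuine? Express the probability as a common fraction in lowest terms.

31/38

There are C(19,5) = 11628 ways to choose the 5.
Count the complement (fewer than 2 genuine): C(9,0)·C(10,5) + C(9,1)·C(10,4) = 252 + 1890 = 2142.
Probability = 1 − 2142/11628 = 9486/11628 = 31/38.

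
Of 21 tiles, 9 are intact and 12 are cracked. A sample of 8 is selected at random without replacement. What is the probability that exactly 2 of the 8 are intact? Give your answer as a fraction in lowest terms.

264/1615

Total number of selections: C(21,8) = 203490.
Selections with exactly 2 intact: choose 2 of the 9 intact and 6 of the 12 cracked, C(9,2)·C(12,6) = 36·924 = 33264.
Probability = 33264/203490 = 264/1615.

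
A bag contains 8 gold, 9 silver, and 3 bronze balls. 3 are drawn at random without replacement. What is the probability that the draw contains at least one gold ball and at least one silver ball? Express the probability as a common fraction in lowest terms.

63/95

There are C(20,3) = 1140 possible draws.
By inclusion-exclusion on the complements, draws missing all gold or all silver: C(12,3) + C(11,3) − C(3,3) = 220 + 165 − 1 = 384.
So draws with at least one of each: 1140 − 384 = 756, probability 756/1140 = 63/95.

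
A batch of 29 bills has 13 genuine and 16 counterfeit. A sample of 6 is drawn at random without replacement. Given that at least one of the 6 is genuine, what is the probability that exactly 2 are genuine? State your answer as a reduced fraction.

390/1283

Work in counts. Selections with at least one genuine: C(29,6) − C(16,6) = 475020 − 8008 = 467012.
Of those, selections where exactly 2 are genuine: C(13,2)·C(16,4) = 78·1820 = 141960.
Conditional probability = 141960/467012 = 390/1283.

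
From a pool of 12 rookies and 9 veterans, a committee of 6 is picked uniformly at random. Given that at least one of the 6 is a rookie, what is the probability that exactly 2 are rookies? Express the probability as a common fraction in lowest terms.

Work in counts. Selections with at least one rookie: C(21,6) − C(9,6) = 54264 − 84 = 54180.
Of those, selections where exactly 2 are rookies: C(12,2)·C(9,4) = 66·126 = 8316.
Conditional probability = 8316/54180 = 33/215.

33/215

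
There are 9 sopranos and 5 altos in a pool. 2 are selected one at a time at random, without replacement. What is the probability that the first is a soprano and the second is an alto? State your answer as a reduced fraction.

Multiply the conditional probabilities at each draw: 9/14 · 5/13 = 45/182.

45/182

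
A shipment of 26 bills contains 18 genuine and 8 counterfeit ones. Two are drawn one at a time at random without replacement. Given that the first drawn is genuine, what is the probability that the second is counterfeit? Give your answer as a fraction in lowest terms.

After removing one genuine, 25 remain: 17 genuine and 8 counterfeit.
So the probability the next is counterfeit is 8/25.

8/25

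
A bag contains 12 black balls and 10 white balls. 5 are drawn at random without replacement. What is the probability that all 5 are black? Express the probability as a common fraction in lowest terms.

4/133

There are C(22,5) = 26334 possible selections.
Selections with all black: C(12,5) = 792.
Probability = 792/26334 = 4/133.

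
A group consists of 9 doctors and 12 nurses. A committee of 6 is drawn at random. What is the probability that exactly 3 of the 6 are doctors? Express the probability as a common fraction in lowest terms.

110/323

Total number of selections: C(21,6) = 54264.
Selections with exactly 3 doctors: choose 3 of the 9 doctors and 3 of the 12 nurses, C(9,3)·C(12,3) = 84·220 = 18480.
Probability = 18480/54264 = 110/323.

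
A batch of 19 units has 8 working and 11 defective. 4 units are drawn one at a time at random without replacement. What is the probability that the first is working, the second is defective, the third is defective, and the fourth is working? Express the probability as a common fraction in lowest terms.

Multiply the conditional probabilities at each draw: 8/19 · 11/18 · 10/17 · 7/16 = 6160/93024 = 385/5814.

385/5814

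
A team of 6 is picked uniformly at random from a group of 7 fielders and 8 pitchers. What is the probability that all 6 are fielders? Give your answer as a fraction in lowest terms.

There are C(15,6) = 5005 possible selections.
Selections with all fielders: C(7,6) = 7.
Probability = 7/5005 = 1/715.

1/715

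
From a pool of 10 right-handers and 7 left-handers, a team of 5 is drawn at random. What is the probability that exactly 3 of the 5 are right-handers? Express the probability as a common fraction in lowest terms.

There are C(17,5) = 6188 ways to choose 5 from 17.
Selections with exactly 3 right-handers: choose 3 of the 10 right-handers and 2 of the 7 left-handers, C(10,3)·C(7,2) = 120·21 = 2520.
Probability = 2520/6188 = 90/221.

90/221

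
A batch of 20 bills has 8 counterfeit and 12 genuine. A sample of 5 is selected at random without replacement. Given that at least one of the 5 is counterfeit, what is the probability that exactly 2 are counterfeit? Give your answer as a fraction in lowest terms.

Work in counts. Selections with at least one counterfeit: C(20,5) − C(12,5) = 15504 − 792 = 14712.
Of those, selections where exactly 2 are counterfeit: C(8,2)·C(12,3) = 28·220 = 6160.
Conditional probability = 6160/14712 = 770/1839.

770/1839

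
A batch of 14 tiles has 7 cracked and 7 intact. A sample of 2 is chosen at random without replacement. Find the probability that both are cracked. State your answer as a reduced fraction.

3/13

There are C(14,2) = 91 possible selections.
Selections with all cracked: C(7,2) = 21.
Probability = 21/91 = 3/13.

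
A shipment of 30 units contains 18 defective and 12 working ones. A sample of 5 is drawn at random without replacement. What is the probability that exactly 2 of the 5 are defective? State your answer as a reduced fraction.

There are C(30,5) = 142506 ways to choose 5 from 30.
Selections with exactly 2 defective: choose 2 of the 18 defective and 3 of the 12 working, C(18,2)·C(12,3) = 153·220 = 33660.
Probability = 33660/142506 = 1870/7917.

1870/7917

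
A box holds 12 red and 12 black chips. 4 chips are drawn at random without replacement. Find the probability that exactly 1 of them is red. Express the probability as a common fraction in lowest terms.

40/161

Total number of selections: C(24,4) = 10626.
Selections with exactly 1 red: choose 1 of the 12 red and 3 of the 12 black, C(12,1)·C(12,3) = 12·220 = 2640.
Probability = 2640/10626 = 40/161.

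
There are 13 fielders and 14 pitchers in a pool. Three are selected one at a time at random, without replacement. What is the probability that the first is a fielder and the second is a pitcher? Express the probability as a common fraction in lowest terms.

7/27

Multiply the conditional probabilities at each draw: 13/27 · 14/26 = 182/702 = 7/27.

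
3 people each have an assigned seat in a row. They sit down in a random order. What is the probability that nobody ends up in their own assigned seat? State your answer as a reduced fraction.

1/3

There are 3! = 6 seatings.
By inclusion-exclusion, seatings with no fixed points: C(3,0)·3! − C(3,1)·2! + C(3,2)·1! − C(3,3)·0! = 2.
Probability = 2/6 = 1/3.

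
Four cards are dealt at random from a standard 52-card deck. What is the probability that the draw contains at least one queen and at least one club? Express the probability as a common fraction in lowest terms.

There are C(52,4) = 270725 possible draws.
By inclusion-exclusion on the complements, draws missing all queens or all clubs: C(48,4) + C(39,4) − C(36,4) = 194580 + 82251 − 58905 = 217926.
So draws with at least one of each: 270725 − 217926 = 52799, probability 52799/270725.

52799/270725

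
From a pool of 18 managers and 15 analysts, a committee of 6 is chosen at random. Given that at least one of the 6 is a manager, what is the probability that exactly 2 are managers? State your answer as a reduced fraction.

Work in counts. Selections with at least one manager: C(33,6) − C(15,6) = 1107568 − 5005 = 1102563.
Of those, selections where exactly 2 are managers: C(18,2)·C(15,4) = 153·1365 = 208845.
Conditional probability = 208845/1102563 = 3315/17501.

3315/17501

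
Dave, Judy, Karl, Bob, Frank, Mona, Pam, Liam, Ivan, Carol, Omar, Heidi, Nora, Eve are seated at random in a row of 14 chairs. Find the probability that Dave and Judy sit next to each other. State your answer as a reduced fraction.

There are 14! = 87178291200 arrangements.
Treat Dave and Judy as a block: 13! arrangements of the blocks × 2 orders within the block = 2·6227020800 = 12454041600.
Probability = 12454041600/87178291200 = 1/7.

1/7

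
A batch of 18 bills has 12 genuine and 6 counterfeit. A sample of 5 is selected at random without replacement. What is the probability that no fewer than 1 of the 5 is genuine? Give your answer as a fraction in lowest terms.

There are C(18,5) = 8568 ways to choose the 5.
The complement is all 5 are counterfeit: C(6,5) = 6.
Probability = 1 − 6/8568 = 8562/8568 = 1427/1428.

1427/1428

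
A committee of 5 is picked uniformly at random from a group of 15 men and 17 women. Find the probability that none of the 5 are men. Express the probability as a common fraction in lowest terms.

221/7192

There are C(32,5) = 201376 possible selections.
Selections with no men (all women): C(17,5) = 6188.
Probability = 6188/201376 = 221/7192.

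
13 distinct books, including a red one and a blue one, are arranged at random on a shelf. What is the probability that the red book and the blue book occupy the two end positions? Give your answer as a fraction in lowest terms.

1/78

There are 13! = 6227020800 arrangements.
Place the red book and the blue book at the ends in 2 ways, arrange the remaining 11 in 11! = 39916800 ways: 2·39916800 = 79833600.
Probability = 79833600/6227020800 = 1/78.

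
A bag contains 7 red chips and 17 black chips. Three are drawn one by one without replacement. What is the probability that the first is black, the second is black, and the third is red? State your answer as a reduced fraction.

119/759

Multiply the conditional probabilities at each draw: 17/24 · 16/23 · 7/22 = 1904/12144 = 119/759.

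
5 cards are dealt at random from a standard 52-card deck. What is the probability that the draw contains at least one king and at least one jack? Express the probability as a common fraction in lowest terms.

There are C(52,5) = 2598960 possible draws.
By inclusion-exclusion on the complements, draws missing all kings or all jacks: C(48,5) + C(48,5) − C(44,5) = 1712304 + 1712304 − 1086008 = 2338600.
So draws with at least one of each: 2598960 − 2338600 = 260360, probability 260360/2598960 = 6509/64974.

6509/64974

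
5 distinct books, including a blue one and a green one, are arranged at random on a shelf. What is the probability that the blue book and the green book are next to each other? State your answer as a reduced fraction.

2/5

There are 5! = 120 arrangements.
Treat the blue book and the green book as a block: 4! arrangements of the blocks × 2 orders within the block = 2·24 = 48.
Probability = 48/120 = 2/5.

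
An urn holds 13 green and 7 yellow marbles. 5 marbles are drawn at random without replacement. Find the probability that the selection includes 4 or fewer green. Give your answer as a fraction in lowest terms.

Total selections: C(20,5) = 15504.
Favorable selections (4 or fewer green): C(13,0)·C(7,5) + C(13,1)·C(7,4) + C(13,2)·C(7,3) + C(13,3)·C(7,2) + C(13,4)·C(7,1) = 21 + 455 + 2730 + 6006 + 5005 = 14217.
Probability = 14217/15504 = 4739/5168.

4739/5168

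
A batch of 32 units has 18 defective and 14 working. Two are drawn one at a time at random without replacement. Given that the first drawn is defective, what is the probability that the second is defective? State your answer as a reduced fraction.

After removing one defective, 31 remain: 17 defective and 14 working.
So the probability the next is defective is 17/31.

17/31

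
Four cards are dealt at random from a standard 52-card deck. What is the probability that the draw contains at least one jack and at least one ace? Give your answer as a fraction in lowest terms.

1332/20825

There are C(52,4) = 270725 possible draws.
By inclusion-exclusion on the complements, draws missing all jacks or all aces: C(48,4) + C(48,4) − C(44,4) = 194580 + 194580 − 135751 = 253409.
So draws with at least one of each: 270725 − 253409 = 17316, probability 17316/270725 = 1332/20825.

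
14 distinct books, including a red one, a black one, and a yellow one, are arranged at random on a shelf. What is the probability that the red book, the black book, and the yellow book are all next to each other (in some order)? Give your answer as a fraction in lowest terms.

There are 14! = 87178291200 arrangements.
Treat the three as one block: 12! placements × 3! orders within the block = 479001600·6 = 2874009600.
Probability = 2874009600/87178291200 = 3/91.

3/91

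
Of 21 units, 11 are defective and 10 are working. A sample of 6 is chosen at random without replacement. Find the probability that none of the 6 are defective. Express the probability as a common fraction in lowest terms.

5/1292

There are C(21,6) = 54264 possible selections.
Selections with no defective (all working): C(10,6) = 210.
Probability = 210/54264 = 5/1292.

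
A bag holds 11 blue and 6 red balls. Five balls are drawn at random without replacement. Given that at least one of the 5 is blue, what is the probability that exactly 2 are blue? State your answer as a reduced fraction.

50/281

Work in counts. Selections with at least one blue: C(17,5) − C(6,5) = 6188 − 6 = 6182.
Of those, selections where exactly 2 are blue: C(11,2)·C(6,3) = 55·20 = 1100.
Conditional probability = 1100/6182 = 50/281.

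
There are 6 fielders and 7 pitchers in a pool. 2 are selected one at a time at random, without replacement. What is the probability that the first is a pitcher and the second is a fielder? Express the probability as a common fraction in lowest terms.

7/26

Multiply the conditional probabilities at each draw: 7/13 · 6/12 = 42/156 = 7/26.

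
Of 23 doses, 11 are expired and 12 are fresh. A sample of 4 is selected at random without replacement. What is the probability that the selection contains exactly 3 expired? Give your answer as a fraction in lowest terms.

36/161

Total number of selections: C(23,4) = 8855.
Selections with exactly 3 expired: choose 3 of the 11 expired and 1 of the 12 fresh, C(11,3)·C(12,1) = 165·12 = 1980.
Probability = 1980/8855 = 36/161.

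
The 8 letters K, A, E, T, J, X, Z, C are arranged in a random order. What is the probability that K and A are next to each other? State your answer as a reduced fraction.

1/4

There are 8! = 40320 arrangements.
Treat K and A as a block: 7! arrangements of the blocks × 2 orders within the block = 2·5040 = 10080.
Probability = 10080/40320 = 1/4.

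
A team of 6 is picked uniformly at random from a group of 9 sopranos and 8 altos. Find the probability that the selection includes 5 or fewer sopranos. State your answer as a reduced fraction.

There are C(17,6) = 12376 ways to choose the 6.
The complement is exactly 6 sopranos: C(9,6)·C(8,0) = 84.
Probability = 1 − 84/12376 = 12292/12376 = 439/442.

439/442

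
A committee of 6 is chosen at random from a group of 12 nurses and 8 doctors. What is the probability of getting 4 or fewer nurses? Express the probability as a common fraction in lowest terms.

525/646

There are C(20,6) = 38760 ways to choose the 6.
Favorable selections (4 or fewer nurses): C(12,0)·C(8,6) + C(12,1)·C(8,5) + C(12,2)·C(8,4) + C(12,3)·C(8,3) + C(12,4)·C(8,2) = 28 + 672 + 4620 + 12320 + 13860 = 31500.
Probability = 31500/38760 = 525/646.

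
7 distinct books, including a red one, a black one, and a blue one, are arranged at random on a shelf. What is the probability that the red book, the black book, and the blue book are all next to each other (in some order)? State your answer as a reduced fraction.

There are 7! = 5040 arrangements.
Treat the three as one block: 5! placements × 3! orders within the block = 120·6 = 720.
Probability = 720/5040 = 1/7.

1/7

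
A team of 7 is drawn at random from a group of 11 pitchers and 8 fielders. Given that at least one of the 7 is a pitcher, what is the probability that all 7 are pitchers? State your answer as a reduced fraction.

3/458

Work in counts. Selections with at least one pitcher: C(19,7) − C(8,7) = 50388 − 8 = 50380.
Of those, selections where all 7 are pitchers: C(11,7) = 330.
Conditional probability = 330/50380 = 3/458.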